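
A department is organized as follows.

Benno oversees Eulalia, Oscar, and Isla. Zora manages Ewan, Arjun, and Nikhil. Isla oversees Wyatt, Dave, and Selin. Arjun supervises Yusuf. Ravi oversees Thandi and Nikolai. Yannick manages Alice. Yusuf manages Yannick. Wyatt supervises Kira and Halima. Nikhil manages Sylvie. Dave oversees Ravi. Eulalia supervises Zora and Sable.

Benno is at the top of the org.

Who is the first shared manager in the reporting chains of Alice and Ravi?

Benno

Alice's chain of managers is Yannick, Yusuf, Arjun, Zora, Eulalia, Benno. Ravi's chain of managers is Dave, Isla, Benno. The first manager that appears in both chains is Benno.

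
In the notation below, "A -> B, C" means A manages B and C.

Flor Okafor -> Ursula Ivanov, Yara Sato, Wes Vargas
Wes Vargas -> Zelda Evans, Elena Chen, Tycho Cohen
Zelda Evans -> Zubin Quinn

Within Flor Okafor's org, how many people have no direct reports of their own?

The people in Flor Okafor's organization with no one reporting to them are Tycho Cohen, Elena Chen, Zubin Quinn, Yara Sato, Ursula Ivanov. That is 5.

5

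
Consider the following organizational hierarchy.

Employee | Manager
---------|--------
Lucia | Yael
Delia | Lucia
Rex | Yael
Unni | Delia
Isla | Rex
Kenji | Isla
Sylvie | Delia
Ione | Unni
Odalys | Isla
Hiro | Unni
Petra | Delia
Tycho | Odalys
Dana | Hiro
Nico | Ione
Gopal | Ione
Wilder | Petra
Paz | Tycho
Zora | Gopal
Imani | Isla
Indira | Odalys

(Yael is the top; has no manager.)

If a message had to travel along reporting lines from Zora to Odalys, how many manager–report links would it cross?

Zora is 6 levels below Yael, and Odalys is 3 levels below Yael (their lowest common manager). The shortest path runs up from Zora to Yael and back down to Odalys: 6 + 3 = 9 links.

9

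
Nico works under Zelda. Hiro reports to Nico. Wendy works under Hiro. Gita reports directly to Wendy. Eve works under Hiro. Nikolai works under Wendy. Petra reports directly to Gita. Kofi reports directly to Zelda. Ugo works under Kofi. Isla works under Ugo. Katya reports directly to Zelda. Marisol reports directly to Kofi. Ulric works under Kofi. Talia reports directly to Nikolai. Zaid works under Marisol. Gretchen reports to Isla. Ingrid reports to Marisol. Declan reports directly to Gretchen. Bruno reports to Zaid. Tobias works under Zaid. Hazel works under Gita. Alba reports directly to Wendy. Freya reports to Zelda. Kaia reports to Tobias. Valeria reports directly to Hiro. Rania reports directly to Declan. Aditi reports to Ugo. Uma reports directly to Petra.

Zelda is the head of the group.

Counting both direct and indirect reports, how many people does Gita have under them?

Gita directly manages Petra, Hazel. Under Petra: Uma (1). Hazel has no reports. So Gita's organization is 2 direct reports plus everyone under them: 2 + 1 = 3.

3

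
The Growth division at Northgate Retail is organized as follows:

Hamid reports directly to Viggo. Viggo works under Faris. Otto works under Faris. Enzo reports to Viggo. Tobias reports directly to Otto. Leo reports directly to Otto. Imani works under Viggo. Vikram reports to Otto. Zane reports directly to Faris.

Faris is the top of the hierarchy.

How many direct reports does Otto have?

Otto directly manages Leo, Tobias, Vikram. That is 3 direct reports.

3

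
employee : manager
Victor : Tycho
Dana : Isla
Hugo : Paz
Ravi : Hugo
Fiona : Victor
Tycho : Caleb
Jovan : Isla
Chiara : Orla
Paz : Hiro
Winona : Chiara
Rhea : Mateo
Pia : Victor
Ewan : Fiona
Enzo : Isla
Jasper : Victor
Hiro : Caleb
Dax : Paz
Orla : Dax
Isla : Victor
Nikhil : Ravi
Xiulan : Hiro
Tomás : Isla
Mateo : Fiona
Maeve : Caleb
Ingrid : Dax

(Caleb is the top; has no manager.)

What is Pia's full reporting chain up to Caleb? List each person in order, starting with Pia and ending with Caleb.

Pia reports to Victor. Victor reports to Tycho. Tycho reports to Caleb. Caleb is at the top.

Pia -> Victor -> Tycho -> Caleb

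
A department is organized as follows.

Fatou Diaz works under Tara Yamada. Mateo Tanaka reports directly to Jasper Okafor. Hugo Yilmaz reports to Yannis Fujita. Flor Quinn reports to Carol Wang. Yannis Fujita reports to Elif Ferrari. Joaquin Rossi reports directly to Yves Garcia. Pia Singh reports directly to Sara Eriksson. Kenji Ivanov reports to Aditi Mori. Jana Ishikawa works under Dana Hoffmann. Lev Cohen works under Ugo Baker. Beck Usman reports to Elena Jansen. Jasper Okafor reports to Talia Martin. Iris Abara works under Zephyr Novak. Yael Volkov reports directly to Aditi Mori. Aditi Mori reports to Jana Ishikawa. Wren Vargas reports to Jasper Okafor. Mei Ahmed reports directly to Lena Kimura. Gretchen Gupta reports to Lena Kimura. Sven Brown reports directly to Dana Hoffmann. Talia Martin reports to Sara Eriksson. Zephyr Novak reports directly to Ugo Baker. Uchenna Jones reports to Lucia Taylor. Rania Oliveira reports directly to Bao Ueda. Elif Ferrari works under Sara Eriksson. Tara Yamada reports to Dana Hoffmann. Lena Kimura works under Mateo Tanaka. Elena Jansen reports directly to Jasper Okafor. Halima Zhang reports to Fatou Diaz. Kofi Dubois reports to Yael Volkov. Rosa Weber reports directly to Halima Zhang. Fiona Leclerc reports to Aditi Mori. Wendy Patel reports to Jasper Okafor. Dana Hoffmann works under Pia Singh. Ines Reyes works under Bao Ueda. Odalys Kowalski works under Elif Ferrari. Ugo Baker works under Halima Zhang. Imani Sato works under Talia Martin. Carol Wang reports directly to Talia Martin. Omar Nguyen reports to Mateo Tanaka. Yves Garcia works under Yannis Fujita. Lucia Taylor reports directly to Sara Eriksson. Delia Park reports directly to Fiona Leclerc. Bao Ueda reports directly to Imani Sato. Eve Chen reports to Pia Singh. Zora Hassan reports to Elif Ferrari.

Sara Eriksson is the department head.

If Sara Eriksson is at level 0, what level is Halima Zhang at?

Chain from Halima Zhang up to Sara Eriksson: Halima Zhang → Fatou Diaz → Tara Yamada → Dana Hoffmann → Pia Singh → Sara Eriksson. That is 5 steps up, so Halima Zhang is 5 levels below Sara Eriksson.

5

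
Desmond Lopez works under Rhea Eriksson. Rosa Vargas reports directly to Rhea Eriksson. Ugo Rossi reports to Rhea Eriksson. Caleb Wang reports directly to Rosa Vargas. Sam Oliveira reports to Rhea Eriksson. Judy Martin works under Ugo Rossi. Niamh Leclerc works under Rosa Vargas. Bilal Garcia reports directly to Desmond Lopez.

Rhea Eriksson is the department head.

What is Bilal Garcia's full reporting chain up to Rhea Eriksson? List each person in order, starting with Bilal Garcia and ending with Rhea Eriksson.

Bilal Garcia reports to Desmond Lopez. Desmond Lopez reports to Rhea Eriksson. Rhea Eriksson is at the top.

Bilal Garcia -> Desmond Lopez -> Rhea Eriksson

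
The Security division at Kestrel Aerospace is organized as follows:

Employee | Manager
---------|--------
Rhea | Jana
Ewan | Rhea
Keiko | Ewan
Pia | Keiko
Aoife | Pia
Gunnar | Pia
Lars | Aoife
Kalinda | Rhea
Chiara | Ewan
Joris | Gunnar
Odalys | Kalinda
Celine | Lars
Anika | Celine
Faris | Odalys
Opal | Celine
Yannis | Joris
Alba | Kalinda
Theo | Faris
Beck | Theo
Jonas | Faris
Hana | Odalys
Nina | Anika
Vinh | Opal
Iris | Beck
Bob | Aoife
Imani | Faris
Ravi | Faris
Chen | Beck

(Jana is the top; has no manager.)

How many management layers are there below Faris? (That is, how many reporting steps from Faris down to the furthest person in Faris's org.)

The longest chain under Faris runs Faris → Theo → Beck → Chen, which is 3 levels below Faris.

3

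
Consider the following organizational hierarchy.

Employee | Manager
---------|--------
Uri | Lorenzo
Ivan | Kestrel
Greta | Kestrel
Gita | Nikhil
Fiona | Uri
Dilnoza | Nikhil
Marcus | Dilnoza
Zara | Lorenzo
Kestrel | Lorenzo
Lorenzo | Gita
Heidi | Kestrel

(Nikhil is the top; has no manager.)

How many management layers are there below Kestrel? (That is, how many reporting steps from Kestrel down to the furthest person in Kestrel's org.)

The longest chain under Kestrel runs Kestrel → Heidi, which is 1 level below Kestrel.

1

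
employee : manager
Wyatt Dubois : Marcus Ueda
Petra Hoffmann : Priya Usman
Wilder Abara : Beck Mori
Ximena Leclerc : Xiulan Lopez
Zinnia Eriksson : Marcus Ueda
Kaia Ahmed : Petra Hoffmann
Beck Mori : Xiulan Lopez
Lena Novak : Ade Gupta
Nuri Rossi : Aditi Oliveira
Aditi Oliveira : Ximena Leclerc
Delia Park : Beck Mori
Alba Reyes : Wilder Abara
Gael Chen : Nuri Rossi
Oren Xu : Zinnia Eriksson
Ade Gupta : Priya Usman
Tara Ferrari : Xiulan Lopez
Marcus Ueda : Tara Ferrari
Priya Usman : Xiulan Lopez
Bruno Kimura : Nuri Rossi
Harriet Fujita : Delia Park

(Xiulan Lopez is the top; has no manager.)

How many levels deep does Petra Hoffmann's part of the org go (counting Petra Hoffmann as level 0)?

1

The longest chain under Petra Hoffmann runs Petra Hoffmann → Kaia Ahmed, which is 1 level below Petra Hoffmann.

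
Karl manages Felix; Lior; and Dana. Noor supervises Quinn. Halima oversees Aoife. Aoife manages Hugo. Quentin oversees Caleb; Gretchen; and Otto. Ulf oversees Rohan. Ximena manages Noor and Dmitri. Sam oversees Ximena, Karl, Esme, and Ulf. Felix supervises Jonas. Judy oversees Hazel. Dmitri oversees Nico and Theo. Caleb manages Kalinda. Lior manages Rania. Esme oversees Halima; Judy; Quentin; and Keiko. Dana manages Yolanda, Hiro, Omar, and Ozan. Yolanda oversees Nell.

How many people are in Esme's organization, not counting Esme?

Esme directly manages Halima, Quentin, Judy, Keiko. Under Halima: Aoife, Hugo (2). Under Quentin: Otto, Caleb, Kalinda, Gretchen (4). Under Judy: Hazel (1). Keiko has no reports. So Esme's organization is 4 direct reports plus everyone under them: 3 + 5 + 2 + 1 = 11.

11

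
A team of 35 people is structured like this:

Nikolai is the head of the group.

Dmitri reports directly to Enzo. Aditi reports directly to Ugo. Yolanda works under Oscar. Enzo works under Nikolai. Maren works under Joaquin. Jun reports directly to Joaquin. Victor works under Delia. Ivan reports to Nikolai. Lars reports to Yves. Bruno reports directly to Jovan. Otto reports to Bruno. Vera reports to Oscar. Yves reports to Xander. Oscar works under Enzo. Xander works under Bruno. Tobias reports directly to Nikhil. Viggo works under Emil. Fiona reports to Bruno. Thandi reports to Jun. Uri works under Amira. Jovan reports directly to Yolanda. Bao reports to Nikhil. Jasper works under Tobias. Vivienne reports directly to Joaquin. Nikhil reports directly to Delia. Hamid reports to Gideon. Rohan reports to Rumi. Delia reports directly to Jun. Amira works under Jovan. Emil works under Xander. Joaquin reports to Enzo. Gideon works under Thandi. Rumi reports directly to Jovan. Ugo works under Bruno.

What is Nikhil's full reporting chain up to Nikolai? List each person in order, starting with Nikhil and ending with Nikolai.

Nikhil -> Delia -> Jun -> Joaquin -> Enzo -> Nikolai

Nikhil reports to Delia. Delia reports to Jun. Jun reports to Joaquin. Joaquin reports to Enzo. Enzo reports to Nikolai. Nikolai is at the top.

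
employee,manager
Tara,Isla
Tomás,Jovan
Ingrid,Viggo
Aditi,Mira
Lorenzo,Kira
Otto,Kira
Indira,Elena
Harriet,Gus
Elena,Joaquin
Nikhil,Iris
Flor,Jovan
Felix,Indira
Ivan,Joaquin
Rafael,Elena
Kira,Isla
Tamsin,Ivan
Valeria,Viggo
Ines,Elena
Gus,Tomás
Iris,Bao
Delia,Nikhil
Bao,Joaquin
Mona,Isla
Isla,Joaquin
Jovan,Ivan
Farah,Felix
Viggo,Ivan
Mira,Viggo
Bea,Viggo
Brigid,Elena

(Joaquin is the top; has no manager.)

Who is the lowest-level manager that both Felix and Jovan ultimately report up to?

Joaquin

Felix's chain of managers is Indira, Elena, Joaquin. Jovan's chain of managers is Ivan, Joaquin. The first manager that appears in both chains is Joaquin.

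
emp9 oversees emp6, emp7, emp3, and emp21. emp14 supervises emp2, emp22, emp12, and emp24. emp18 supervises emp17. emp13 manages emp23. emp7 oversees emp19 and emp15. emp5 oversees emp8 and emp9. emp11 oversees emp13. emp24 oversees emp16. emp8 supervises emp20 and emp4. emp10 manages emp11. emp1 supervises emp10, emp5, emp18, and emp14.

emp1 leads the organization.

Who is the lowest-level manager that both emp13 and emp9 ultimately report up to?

emp13's chain of managers is emp11, emp10, emp1. emp9's chain of managers is emp5, emp1. The first manager that appears in both chains is emp1.

emp1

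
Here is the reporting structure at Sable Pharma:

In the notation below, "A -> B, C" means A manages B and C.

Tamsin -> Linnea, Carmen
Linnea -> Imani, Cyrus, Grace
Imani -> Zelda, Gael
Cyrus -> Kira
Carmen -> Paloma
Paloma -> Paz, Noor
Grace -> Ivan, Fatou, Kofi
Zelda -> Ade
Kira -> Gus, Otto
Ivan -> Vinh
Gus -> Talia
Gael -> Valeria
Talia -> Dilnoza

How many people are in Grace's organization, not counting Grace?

Grace directly manages Ivan, Fatou, Kofi. Under Ivan: Vinh (1). Fatou has no reports. Kofi has no reports. So Grace's organization is 3 direct reports plus everyone under them: 2 + 1 + 1 = 4.

4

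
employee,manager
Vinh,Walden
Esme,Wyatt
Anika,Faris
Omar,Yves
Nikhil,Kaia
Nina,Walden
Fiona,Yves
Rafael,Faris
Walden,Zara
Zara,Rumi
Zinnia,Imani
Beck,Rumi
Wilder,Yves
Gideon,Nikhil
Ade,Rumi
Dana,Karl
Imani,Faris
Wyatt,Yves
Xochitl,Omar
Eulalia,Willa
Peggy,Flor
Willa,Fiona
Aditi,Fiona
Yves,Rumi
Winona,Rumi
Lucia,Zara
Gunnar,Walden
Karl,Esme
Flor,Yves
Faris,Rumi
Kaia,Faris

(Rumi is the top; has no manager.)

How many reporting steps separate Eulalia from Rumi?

Chain from Eulalia up to Rumi: Eulalia → Willa → Fiona → Yves → Rumi. That is 4 steps up, so Eulalia is 4 levels below Rumi.

4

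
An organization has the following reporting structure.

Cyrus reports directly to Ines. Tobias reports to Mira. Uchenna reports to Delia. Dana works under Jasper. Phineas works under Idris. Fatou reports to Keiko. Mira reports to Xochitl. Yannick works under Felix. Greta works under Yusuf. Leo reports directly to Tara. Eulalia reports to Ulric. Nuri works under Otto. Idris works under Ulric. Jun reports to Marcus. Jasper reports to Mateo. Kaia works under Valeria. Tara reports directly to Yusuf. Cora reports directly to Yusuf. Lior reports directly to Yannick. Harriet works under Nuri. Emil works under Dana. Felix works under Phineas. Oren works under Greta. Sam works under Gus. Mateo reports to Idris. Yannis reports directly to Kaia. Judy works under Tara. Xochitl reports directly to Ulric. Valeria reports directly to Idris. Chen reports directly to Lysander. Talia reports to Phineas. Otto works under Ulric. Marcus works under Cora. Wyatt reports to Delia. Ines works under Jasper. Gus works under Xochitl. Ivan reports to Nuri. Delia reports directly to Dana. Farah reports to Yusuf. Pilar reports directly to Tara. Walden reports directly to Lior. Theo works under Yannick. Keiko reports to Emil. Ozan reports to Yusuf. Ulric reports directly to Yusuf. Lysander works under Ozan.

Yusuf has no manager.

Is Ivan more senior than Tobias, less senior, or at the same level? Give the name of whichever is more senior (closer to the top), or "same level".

Both Ivan and Tobias are 4 levels below Yusuf.

same level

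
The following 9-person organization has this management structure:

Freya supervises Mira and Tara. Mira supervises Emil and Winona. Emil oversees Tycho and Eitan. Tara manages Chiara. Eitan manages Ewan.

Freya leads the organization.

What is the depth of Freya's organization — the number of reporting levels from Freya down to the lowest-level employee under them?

4

The longest chain under Freya runs Freya → Mira → Emil → Eitan → Ewan, which is 4 levels below Freya.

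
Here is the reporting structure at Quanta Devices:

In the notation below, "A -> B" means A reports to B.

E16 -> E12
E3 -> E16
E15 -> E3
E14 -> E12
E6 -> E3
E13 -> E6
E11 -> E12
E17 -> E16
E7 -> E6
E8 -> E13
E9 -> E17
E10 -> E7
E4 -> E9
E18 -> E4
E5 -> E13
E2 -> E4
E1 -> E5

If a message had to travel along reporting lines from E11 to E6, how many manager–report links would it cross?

E11 is 1 level below E12, and E6 is 3 levels below E12 (their lowest common manager). The shortest path runs up from E11 to E12 and back down to E6: 1 + 3 = 4 links.

4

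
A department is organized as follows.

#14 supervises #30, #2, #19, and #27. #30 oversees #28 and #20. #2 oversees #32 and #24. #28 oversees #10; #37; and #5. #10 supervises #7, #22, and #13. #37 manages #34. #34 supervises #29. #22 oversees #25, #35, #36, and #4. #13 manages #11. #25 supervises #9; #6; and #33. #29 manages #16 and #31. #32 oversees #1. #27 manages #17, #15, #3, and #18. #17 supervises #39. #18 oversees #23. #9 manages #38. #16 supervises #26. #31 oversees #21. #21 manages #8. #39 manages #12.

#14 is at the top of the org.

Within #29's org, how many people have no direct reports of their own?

2

The people in #29's organization with no one reporting to them are #8, #26. That is 2.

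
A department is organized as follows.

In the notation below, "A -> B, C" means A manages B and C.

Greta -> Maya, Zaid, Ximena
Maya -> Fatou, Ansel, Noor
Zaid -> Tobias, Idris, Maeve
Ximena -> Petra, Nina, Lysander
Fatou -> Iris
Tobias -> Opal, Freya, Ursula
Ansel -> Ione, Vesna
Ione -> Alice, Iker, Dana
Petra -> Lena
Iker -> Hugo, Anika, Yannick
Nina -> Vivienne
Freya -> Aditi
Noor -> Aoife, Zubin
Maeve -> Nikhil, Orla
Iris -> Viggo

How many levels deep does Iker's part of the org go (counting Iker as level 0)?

1

The longest chain under Iker runs Iker → Yannick, which is 1 level below Iker.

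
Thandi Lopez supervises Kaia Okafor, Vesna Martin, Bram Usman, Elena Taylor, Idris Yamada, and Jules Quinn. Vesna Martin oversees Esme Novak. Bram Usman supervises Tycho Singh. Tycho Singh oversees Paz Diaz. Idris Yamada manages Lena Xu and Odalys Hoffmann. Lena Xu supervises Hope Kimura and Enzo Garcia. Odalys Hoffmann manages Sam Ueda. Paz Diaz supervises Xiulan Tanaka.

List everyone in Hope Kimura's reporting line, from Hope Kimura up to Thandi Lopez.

Hope Kimura -> Lena Xu -> Idris Yamada -> Thandi Lopez

Hope Kimura reports to Lena Xu. Lena Xu reports to Idris Yamada. Idris Yamada reports to Thandi Lopez. Thandi Lopez is at the top.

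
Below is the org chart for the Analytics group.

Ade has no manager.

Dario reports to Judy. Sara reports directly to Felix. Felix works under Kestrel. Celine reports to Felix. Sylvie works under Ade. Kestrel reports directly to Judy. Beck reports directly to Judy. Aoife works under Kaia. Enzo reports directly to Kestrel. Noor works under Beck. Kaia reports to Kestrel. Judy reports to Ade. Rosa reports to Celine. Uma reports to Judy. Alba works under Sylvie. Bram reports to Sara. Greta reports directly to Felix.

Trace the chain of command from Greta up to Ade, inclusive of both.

Greta reports to Felix. Felix reports to Kestrel. Kestrel reports to Judy. Judy reports to Ade. Ade is at the top.

Greta -> Felix -> Kestrel -> Judy -> Ade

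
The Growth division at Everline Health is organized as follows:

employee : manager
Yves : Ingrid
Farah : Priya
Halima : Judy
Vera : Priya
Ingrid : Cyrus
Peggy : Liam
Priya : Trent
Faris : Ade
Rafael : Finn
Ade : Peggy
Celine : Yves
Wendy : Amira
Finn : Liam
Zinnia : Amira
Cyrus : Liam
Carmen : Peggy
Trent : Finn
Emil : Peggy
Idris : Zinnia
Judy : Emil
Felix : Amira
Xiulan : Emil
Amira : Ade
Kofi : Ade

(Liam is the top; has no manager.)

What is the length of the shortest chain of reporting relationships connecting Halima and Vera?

Halima is 4 levels below Liam, and Vera is 4 levels below Liam (their lowest common manager). The shortest path runs up from Halima to Liam and back down to Vera: 4 + 4 = 8 links.

8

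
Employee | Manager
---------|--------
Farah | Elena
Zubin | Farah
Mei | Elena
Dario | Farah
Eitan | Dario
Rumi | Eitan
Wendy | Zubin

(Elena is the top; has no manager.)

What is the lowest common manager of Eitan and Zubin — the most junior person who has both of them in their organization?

Farah

Eitan's chain of managers is Dario, Farah, Elena. Zubin's chain of managers is Farah, Elena. The first manager that appears in both chains is Farah.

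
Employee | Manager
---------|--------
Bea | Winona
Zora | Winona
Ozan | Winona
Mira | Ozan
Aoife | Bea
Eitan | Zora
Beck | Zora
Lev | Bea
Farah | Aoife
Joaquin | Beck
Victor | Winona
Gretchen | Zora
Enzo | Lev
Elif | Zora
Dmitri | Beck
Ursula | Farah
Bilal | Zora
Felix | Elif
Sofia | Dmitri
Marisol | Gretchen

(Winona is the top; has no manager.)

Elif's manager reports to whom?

Winona

Elif reports to Zora, and Zora reports to Winona. So Elif's skip-level manager is Winona.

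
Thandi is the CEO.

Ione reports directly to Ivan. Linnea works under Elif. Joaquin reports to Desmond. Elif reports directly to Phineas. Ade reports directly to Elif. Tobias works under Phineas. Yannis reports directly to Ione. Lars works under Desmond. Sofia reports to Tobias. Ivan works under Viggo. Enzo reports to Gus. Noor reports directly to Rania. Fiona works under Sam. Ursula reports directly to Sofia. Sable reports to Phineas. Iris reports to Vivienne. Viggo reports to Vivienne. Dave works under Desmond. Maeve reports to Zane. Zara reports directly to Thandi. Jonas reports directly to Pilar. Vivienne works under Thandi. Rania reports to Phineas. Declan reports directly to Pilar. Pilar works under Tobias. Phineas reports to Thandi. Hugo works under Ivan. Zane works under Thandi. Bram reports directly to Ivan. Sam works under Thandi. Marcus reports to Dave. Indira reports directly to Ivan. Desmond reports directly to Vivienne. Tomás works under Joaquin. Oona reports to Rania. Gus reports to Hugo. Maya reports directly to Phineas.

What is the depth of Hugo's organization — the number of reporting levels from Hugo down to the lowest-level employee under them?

The longest chain under Hugo runs Hugo → Gus → Enzo, which is 2 levels below Hugo.

2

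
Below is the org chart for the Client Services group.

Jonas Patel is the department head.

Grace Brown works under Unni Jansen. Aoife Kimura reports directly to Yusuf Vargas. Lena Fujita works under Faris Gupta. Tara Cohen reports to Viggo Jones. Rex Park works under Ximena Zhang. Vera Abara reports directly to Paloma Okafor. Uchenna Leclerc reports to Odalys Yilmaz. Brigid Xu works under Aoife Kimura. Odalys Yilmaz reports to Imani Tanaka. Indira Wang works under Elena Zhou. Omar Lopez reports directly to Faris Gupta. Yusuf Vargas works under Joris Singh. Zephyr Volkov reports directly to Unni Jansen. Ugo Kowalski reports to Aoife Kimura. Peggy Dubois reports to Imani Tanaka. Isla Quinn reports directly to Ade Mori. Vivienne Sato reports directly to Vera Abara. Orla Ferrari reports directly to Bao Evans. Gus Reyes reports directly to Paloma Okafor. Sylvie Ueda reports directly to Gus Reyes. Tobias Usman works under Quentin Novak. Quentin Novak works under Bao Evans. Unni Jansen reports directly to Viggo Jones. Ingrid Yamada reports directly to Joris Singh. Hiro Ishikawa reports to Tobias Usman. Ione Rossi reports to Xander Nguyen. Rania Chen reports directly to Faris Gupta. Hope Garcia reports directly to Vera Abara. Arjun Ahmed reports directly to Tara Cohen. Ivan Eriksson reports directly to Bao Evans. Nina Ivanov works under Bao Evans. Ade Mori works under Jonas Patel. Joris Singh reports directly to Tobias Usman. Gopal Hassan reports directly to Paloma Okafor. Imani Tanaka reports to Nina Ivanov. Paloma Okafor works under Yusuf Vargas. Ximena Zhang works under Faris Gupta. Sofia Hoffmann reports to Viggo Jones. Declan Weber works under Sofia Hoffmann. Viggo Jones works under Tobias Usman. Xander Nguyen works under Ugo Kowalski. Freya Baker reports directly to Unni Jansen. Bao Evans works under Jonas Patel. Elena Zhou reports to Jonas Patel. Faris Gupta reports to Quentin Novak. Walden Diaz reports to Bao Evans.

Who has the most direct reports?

Direct-report counts: Jonas Patel has 3; Elena Zhou has 1; Ade Mori has 1; Bao Evans has 5; Nina Ivanov has 1; Imani Tanaka has 2; Odalys Yilmaz has 1; Quentin Novak has 2; Faris Gupta has 4; Ximena Zhang has 1; Tobias Usman has 3; Viggo Jones has 3; Sofia Hoffmann has 1; Tara Cohen has 1; Unni Jansen has 3; Joris Singh has 2; Yusuf Vargas has 2; Paloma Okafor has 3; Gus Reyes has 1; Vera Abara has 2; Aoife Kimura has 2; Ugo Kowalski has 1; Xander Nguyen has 1. The largest is 5, held by Bao Evans.

Bao Evans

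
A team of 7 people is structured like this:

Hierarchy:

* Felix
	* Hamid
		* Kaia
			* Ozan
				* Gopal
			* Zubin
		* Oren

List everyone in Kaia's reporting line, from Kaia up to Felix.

Kaia reports to Hamid. Hamid reports to Felix. Felix is at the top.

Kaia -> Hamid -> Felix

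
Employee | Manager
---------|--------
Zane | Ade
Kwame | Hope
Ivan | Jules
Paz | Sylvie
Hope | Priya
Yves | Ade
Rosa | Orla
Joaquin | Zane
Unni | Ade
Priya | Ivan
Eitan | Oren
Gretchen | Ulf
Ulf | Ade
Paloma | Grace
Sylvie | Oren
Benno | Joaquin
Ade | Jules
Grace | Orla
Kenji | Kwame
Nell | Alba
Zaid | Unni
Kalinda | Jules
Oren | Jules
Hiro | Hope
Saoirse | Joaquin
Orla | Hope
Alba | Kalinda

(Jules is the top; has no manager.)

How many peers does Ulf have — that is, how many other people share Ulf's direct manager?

Ulf reports to Ade. Ade's other direct reports are Yves, Zane, Unni — 3 peers.

3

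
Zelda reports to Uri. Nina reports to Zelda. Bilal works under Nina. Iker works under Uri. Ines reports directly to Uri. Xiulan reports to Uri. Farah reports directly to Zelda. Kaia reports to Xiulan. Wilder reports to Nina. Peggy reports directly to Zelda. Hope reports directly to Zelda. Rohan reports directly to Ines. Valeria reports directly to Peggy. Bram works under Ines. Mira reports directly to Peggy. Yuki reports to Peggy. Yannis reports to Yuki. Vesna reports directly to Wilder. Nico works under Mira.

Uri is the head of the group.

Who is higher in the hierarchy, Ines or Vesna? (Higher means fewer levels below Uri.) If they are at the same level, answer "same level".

Ines is 1 level below Uri; Vesna is 4. Ines is higher.

Ines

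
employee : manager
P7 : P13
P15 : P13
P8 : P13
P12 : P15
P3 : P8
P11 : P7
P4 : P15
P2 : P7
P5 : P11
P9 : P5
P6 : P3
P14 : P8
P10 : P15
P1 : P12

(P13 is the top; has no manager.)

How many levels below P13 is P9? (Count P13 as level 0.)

Chain from P9 up to P13: P9 → P5 → P11 → P7 → P13. That is 4 steps up, so P9 is 4 levels below P13.

4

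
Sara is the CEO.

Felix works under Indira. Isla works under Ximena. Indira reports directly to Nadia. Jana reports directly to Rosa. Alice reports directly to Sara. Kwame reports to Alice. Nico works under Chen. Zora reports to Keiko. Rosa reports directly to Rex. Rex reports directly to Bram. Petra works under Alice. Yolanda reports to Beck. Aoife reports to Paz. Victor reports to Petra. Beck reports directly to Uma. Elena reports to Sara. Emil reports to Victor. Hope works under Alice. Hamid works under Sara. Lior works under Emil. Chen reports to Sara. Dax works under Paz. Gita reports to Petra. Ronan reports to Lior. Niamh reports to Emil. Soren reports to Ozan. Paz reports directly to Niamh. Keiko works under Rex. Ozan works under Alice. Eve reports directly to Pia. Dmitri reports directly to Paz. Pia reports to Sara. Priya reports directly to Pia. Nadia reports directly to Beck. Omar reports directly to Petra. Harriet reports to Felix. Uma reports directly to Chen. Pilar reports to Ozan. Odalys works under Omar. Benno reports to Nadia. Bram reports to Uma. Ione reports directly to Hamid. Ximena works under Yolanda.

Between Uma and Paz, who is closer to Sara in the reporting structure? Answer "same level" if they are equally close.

Uma is 2 levels below Sara; Paz is 6. Uma is higher.

Uma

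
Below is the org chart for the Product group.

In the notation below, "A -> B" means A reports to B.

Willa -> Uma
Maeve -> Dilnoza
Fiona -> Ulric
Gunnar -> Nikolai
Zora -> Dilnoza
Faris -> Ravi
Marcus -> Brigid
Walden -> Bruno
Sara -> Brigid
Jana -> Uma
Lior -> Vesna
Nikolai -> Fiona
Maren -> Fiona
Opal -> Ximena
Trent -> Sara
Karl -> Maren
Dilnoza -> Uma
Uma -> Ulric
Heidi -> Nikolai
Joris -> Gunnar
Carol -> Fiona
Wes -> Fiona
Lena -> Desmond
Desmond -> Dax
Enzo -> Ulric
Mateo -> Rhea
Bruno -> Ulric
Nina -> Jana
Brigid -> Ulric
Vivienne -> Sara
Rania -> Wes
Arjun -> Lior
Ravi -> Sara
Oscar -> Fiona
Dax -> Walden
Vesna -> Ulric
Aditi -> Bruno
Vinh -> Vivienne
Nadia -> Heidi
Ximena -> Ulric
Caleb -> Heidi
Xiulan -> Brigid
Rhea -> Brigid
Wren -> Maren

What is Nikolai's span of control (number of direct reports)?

Nikolai directly manages Gunnar, Heidi. That is 2 direct reports.

2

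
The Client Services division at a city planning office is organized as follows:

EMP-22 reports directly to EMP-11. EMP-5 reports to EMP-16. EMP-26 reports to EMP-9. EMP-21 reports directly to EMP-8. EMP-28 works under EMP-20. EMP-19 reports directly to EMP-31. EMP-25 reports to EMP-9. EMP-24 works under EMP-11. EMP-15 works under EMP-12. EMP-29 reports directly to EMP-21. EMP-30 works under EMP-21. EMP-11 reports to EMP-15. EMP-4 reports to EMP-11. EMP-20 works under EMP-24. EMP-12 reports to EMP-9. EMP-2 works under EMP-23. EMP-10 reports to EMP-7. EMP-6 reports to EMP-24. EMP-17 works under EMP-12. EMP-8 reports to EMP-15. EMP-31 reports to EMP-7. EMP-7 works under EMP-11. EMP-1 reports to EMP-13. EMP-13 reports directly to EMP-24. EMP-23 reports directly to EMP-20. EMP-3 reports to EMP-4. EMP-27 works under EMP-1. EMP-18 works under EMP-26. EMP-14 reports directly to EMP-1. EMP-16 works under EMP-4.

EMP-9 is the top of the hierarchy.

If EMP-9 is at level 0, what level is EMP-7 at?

Chain from EMP-7 up to EMP-9: EMP-7 → EMP-11 → EMP-15 → EMP-12 → EMP-9. That is 4 steps up, so EMP-7 is 4 levels below EMP-9.

4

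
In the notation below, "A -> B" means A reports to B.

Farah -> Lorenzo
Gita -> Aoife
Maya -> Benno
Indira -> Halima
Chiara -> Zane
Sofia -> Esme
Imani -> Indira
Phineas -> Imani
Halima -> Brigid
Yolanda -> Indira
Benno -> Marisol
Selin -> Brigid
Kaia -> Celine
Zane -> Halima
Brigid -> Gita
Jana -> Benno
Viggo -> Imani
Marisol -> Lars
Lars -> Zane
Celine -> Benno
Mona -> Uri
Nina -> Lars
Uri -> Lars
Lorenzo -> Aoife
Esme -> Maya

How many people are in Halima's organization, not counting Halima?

19

Halima directly manages Zane, Indira. Under Zane: Chiara, Lars, Nina, Uri, Mona, Marisol, Benno, Jana, Celine, Kaia, Maya, Esme, Sofia (13). Under Indira: Yolanda, Imani, Viggo, Phineas (4). So Halima's organization is 2 direct reports plus everyone under them: 14 + 5 = 19.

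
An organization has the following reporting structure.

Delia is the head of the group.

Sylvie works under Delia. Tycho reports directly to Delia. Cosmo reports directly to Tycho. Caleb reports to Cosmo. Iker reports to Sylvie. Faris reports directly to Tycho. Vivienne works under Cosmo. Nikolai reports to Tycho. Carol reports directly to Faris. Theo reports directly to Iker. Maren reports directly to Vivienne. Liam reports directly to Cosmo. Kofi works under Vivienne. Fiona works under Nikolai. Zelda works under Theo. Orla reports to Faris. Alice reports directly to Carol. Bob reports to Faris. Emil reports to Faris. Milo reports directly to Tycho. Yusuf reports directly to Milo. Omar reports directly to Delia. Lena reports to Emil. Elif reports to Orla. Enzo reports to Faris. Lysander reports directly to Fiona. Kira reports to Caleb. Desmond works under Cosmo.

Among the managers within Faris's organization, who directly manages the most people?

Direct-report counts within Faris's organization: Faris has 5; Emil has 1; Orla has 1; Carol has 1. The largest is 5, held by Faris.

Faris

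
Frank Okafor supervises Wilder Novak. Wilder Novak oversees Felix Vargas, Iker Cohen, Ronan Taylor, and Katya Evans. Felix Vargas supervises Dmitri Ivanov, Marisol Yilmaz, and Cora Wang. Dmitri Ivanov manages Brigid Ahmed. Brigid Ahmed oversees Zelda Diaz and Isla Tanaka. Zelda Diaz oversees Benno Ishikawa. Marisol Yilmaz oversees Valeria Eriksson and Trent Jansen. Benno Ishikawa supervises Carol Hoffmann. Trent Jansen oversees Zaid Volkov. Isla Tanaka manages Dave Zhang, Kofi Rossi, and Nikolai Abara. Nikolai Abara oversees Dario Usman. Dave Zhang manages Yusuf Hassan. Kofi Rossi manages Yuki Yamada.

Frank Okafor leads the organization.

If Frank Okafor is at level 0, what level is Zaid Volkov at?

Chain from Zaid Volkov up to Frank Okafor: Zaid Volkov → Trent Jansen → Marisol Yilmaz → Felix Vargas → Wilder Novak → Frank Okafor. That is 5 steps up, so Zaid Volkov is 5 levels below Frank Okafor.

5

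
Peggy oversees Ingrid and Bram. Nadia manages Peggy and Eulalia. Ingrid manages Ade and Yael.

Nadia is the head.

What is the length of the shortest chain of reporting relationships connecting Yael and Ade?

Yael is 1 level below Ingrid, and Ade is 1 level below Ingrid (their lowest common manager). The shortest path runs up from Yael to Ingrid and back down to Ade: 1 + 1 = 2 links.

2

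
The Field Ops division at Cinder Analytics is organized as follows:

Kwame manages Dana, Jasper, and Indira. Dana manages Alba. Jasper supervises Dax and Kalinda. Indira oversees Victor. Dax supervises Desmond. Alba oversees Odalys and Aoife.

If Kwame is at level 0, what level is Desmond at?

Chain from Desmond up to Kwame: Desmond → Dax → Jasper → Kwame. That is 3 steps up, so Desmond is 3 levels below Kwame.

3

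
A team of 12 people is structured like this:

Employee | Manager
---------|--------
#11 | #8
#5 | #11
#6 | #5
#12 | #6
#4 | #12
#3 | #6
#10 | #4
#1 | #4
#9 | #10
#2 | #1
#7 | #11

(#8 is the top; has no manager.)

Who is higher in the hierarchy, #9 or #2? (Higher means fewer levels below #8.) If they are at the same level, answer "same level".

same level

Both #9 and #2 are 7 levels below #8.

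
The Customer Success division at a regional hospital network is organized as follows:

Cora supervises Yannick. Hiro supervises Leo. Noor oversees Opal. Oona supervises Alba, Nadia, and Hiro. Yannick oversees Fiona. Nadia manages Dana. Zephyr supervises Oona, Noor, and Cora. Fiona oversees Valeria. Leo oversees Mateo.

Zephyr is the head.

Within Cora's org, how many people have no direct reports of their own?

The only person in Cora's organization with no one reporting to them is Valeria. That is 1.

1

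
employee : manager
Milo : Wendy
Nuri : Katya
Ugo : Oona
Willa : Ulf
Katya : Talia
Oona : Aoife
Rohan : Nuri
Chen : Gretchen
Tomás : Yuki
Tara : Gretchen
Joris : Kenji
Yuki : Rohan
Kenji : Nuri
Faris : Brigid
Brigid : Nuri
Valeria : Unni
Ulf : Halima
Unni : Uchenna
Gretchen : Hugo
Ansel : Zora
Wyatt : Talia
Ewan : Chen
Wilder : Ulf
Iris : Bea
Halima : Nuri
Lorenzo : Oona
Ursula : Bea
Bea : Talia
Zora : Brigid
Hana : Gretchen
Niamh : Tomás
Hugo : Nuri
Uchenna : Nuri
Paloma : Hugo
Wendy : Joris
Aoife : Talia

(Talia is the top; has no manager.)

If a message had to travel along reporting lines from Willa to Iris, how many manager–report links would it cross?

Willa is 5 levels below Talia, and Iris is 2 levels below Talia (their lowest common manager). The shortest path runs up from Willa to Talia and back down to Iris: 5 + 2 = 7 links.

7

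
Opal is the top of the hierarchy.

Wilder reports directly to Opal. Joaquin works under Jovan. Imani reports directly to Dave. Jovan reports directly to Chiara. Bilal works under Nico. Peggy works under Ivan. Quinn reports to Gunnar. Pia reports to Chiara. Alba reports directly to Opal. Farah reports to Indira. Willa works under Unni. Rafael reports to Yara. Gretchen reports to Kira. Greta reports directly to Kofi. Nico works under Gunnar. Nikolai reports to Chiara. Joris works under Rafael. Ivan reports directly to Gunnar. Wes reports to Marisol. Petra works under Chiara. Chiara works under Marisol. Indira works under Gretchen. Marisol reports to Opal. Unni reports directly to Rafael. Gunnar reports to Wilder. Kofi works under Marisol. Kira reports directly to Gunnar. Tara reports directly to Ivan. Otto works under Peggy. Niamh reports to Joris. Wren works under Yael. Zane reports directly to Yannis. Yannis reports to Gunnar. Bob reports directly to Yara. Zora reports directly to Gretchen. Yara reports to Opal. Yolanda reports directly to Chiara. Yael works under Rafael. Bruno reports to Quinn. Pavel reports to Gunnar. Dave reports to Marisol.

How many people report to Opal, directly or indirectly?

Opal directly manages Wilder, Marisol, Yara, Alba. Under Wilder: Gunnar, Pavel, Nico, Bilal, Ivan, Tara, Peggy, Otto, Yannis, Zane, Kira, Gretchen, Zora, Indira, Farah, Quinn, Bruno (17). Under Marisol: Wes, Kofi, Greta, Dave, Imani, Chiara, Pia, Nikolai, Jovan, Joaquin, Yolanda, Petra (12). Under Yara: Rafael, Joris, Niamh, Yael, Wren, Unni, Willa, Bob (8). Alba has no reports. So Opal's organization is 4 direct reports plus everyone under them: 18 + 13 + 9 + 1 = 41.

41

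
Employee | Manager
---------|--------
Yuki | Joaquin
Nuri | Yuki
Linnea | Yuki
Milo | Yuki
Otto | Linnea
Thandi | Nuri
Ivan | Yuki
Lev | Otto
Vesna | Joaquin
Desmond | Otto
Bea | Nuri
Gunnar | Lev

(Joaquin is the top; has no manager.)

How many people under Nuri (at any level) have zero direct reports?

The people in Nuri's organization with no one reporting to them are Bea, Thandi. That is 2.

2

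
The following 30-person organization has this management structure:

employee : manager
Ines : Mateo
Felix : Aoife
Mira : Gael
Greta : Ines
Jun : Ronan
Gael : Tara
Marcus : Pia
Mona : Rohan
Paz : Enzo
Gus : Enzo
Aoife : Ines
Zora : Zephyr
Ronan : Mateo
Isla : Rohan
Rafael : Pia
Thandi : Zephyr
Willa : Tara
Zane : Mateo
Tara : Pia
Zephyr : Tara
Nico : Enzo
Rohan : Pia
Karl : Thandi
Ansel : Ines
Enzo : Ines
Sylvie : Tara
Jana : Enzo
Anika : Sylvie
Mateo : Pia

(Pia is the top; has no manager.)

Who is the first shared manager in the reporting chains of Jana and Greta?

Jana's chain of managers is Enzo, Ines, Mateo, Pia. Greta's chain of managers is Ines, Mateo, Pia. The first manager that appears in both chains is Ines.

Ines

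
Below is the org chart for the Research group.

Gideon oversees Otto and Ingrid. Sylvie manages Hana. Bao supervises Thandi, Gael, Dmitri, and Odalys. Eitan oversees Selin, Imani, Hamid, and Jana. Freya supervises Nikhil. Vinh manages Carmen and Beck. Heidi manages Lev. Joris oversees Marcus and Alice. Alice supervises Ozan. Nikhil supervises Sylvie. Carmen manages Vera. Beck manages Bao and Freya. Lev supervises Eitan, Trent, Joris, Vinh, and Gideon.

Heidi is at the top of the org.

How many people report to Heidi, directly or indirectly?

Heidi directly manages Lev. Under Lev: Trent, Joris, Marcus, Alice, Ozan, Eitan, Jana, Hamid, Imani, Selin, Gideon, Otto, Ingrid, Vinh, Carmen, Vera, Beck, Freya, Nikhil, Sylvie, Hana, Bao, Odalys, Dmitri, Gael, Thandi (26). That's 27 in total.

27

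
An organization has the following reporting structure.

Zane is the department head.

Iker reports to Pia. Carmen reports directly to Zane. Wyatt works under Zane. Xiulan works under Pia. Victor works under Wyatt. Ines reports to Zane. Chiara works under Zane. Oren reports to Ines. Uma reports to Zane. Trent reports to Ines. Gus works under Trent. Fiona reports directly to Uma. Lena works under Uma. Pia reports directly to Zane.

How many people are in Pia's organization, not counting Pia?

Pia directly manages Iker, Xiulan. Iker has no reports. Xiulan has no reports. So Pia's organization is 2 direct reports plus everyone under them: 1 + 1 = 2.

2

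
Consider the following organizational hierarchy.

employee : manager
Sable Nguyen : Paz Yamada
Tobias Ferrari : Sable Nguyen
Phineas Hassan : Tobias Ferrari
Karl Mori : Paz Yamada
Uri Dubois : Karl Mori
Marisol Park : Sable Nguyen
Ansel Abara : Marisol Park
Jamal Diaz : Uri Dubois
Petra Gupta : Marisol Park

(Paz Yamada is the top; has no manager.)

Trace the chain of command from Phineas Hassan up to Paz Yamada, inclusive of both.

Phineas Hassan reports to Tobias Ferrari. Tobias Ferrari reports to Sable Nguyen. Sable Nguyen reports to Paz Yamada. Paz Yamada is at the top.

Phineas Hassan -> Tobias Ferrari -> Sable Nguyen -> Paz Yamada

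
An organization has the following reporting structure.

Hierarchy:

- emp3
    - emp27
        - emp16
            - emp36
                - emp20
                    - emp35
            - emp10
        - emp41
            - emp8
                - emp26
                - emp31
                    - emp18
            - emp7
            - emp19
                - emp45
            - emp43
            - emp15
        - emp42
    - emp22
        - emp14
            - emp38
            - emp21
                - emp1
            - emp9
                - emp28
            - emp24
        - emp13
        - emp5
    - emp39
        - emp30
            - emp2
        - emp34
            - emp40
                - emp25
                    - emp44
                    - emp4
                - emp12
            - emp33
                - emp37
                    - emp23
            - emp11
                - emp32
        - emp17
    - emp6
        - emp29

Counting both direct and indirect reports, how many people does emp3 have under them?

44

emp3 directly manages emp27, emp22, emp39, emp6. Under emp27: emp42, emp41, emp15, emp43, emp19, emp45, emp7, emp8, emp31, emp18, emp26, emp16, emp10, emp36, emp20, emp35 (16). Under emp22: emp5, emp13, emp14, emp24, emp9, emp28, emp21, emp1, emp38 (9). Under emp39: emp17, emp34, emp11, emp32, emp33, emp37, emp23, emp40, emp12, emp25, emp4, emp44, emp30, emp2 (14). Under emp6: emp29 (1). So emp3's organization is 4 direct reports plus everyone under them: 17 + 10 + 15 + 2 = 44.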